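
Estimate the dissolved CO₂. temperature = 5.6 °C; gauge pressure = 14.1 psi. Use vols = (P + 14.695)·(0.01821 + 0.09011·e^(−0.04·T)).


vols = (14.1 + 14.695)·(0.01821 + 0.09011·e^(−0.04·5.6))

2.5984 volumes


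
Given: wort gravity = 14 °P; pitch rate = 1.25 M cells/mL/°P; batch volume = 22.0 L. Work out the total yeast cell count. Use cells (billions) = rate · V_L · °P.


cells = 1.25 · 22.0 · 14

385.0000 billion cells


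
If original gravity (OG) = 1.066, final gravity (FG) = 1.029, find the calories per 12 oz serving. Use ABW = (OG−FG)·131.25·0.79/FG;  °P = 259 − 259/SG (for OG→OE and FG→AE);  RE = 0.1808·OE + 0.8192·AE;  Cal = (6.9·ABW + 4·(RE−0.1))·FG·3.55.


ABW = (1.066 − 1.029)·131.25·0.79/1.029 = 3.7283
OE = 259 − 259/1.066 = 16.0356 °P
AE = 259 − 259/1.029 = 7.2993 °P
RE = 0.1808·16.0356 + 0.8192·7.2993 = 8.8788 °P
Cal = (6.9·3.7283 + 4·(8.8788−0.1))·1.029·3.55

222.2483 kcal


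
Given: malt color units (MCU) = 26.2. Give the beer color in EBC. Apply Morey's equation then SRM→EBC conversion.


SRM = 1.4922·MCU^0.6859;  EBC = SRM·1.97
SRM = 1.4922·26.2^0.6859 = 14.0165
EBC = 14.0165·1.97

27.6125 EBC


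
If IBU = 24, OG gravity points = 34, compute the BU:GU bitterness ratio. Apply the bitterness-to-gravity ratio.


BU:GU = IBU / OG_points
BU:GU = 24 / 34

0.7059


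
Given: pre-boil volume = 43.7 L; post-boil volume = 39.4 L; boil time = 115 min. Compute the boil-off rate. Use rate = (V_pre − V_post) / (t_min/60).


rate = (43.7 − 39.4) / (115/60)

2.2435 L/hr


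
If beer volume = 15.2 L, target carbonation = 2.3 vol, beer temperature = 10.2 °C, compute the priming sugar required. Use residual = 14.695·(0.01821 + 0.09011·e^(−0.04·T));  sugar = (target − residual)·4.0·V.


residual = 14.695·(0.01821 + 0.09011·e^(−0.04·10.2)) = 1.1481
sugar = (2.3 − 1.1481)·4.0·15.2

70.0332 g


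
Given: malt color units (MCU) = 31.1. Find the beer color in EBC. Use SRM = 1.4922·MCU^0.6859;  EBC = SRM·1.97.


SRM = 1.4922·31.1^0.6859 = 15.7656
EBC = 15.7656·1.97

31.0583 EBC


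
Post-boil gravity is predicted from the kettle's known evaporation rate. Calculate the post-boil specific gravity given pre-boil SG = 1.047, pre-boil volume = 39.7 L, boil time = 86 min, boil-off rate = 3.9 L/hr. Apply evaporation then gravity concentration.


V_post = V_pre − rate·(t/60);  SG_post = 1 + (SG_pre−1)·V_pre/V_post
V_post = 39.7 − 3.9·(86/60) = 34.1100
SG_post = 1 + (1.047 − 1)·39.7/34.1100

1.0547


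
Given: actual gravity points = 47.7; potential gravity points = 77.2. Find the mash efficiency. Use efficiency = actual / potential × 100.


efficiency = 47.7 / 77.2 × 100

61.7876 %


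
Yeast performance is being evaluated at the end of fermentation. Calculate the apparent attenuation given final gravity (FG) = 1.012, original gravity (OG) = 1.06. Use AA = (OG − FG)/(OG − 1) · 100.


AA = (1.06 − 1.012)/(1.06 − 1) · 100

80.0000 %


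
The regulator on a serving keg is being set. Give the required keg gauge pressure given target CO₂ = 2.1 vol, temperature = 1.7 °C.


psi = vols/(0.01821 + 0.09011·e^(−0.04·T)) − 14.695
psi = 2.1/(0.01821 + 0.09011·e^(−0.04·1.7)) − 14.695

5.8136 psi


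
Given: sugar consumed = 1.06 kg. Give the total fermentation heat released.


Q = m_sugar · 590 kJ/kg
Q = 1.06 · 590

625.4000 kJ


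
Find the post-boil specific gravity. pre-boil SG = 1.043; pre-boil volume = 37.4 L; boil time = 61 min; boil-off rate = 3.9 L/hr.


V_post = V_pre − rate·(t/60);  SG_post = 1 + (SG_pre−1)·V_pre/V_post
V_post = 37.4 − 3.9·(61/60) = 33.4350
SG_post = 1 + (1.043 − 1)·37.4/33.4350

1.0481


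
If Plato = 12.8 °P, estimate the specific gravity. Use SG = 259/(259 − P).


SG = 259/(259 − 12.8)

1.0520


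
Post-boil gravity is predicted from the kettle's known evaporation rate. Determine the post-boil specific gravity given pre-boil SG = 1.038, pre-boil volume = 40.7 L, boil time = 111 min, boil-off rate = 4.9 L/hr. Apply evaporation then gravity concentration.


V_post = V_pre − rate·(t/60);  SG_post = 1 + (SG_pre−1)·V_pre/V_post
V_post = 40.7 − 4.9·(111/60) = 31.6350
SG_post = 1 + (1.038 − 1)·40.7/31.6350

1.0489


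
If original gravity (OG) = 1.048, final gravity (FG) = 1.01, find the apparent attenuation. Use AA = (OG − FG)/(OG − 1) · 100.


AA = (1.048 − 1.01)/(1.048 − 1) · 100

79.1667 %


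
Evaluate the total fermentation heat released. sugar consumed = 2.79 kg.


Q = m_sugar · 590 kJ/kg
Q = 2.79 · 590

1646.1000 kJ


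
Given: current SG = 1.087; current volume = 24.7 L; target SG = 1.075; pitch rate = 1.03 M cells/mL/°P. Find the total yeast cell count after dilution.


V_w = V·((SG_c−1)/(SG_t−1)−1);  °P = 259 − 259/SG_t;  cells = rate·(V+V_w)·°P
V_w = 24.7·((1.087−1)/(1.075−1)−1) = 3.9520
V_final = 24.7 + 3.9520 = 28.6520
°P = 259 − 259/1.075 = 18.0698
cells = 1.03·28.6520·18.0698

533.2670 billion cells


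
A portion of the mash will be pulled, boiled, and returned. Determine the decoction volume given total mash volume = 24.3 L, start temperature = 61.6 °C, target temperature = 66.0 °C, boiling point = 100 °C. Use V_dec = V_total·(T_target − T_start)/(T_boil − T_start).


V_dec = 24.3·(66.0 − 61.6)/(100 − 61.6)

2.7844 L


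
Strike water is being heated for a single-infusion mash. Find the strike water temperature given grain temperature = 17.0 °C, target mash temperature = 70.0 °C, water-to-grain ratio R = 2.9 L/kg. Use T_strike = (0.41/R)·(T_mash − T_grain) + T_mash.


T_strike = (0.41/2.9)·(70.0 − 17.0) + 70.0

77.4931 °C


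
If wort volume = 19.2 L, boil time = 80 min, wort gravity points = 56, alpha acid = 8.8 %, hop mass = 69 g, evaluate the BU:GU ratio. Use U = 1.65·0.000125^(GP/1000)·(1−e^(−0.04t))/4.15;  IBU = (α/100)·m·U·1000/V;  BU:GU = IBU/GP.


U = 1.65·0.000125^(56/1000)·(1−e^(−0.04·80))/4.15 = 0.2306
IBU = (8.8/100)·69·0.2306·1000/19.2 = 72.9155
BU:GU = 72.9155/56

1.3021


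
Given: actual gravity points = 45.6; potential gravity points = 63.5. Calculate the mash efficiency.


efficiency = actual / potential × 100
efficiency = 45.6 / 63.5 × 100

71.8110 %


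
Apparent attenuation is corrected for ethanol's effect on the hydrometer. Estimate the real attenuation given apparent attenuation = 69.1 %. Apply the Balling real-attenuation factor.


RA = AA · 0.8192
RA = 69.1 · 0.8192

56.6067 %


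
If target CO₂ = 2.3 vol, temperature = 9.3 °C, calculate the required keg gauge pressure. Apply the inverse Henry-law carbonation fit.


psi = vols/(0.01821 + 0.09011·e^(−0.04·T)) − 14.695
psi = 2.3/(0.01821 + 0.09011·e^(−0.04·9.3)) − 14.695

13.9377 psi


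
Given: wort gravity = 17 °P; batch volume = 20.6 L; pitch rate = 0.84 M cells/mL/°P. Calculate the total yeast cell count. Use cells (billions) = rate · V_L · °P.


cells = 0.84 · 20.6 · 17

294.1680 billion cells


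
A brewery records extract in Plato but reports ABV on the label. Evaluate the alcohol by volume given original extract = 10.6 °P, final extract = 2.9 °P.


SG = 259/(259 − P);  ABV = (OG − FG)·131.25
OG = 259/(259 − 10.6) = 1.0427
FG = 259/(259 − 2.9) = 1.0113
ABV = (1.0427 − 1.0113)·131.25

4.1146 % ABV


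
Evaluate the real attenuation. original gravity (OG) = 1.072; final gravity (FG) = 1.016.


AA = (OG−FG)/(OG−1)·100;  RA = AA·0.8192
AA = (1.072 − 1.016)/(1.072 − 1)·100 = 77.7778
RA = 77.7778·0.8192

63.7156 %


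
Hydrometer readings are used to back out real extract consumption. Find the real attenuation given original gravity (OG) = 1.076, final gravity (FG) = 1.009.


AA = (OG−FG)/(OG−1)·100;  RA = AA·0.8192
AA = (1.076 − 1.009)/(1.076 − 1)·100 = 88.1579
RA = 88.1579·0.8192

72.2189 %


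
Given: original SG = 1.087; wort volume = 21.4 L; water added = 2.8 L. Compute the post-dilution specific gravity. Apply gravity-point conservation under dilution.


SG_new = 1 + (SG_old − 1)·V_old/(V_old + V_water)
pts = (1.087 − 1)·1000·21.4/(21.4 + 2.8) = 76.9339
SG_new = 1 + 76.9339/1000

1.0769


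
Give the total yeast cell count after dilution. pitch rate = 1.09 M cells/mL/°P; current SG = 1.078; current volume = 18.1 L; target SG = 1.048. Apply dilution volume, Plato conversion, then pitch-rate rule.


V_w = V·((SG_c−1)/(SG_t−1)−1);  °P = 259 − 259/SG_t;  cells = rate·(V+V_w)·°P
V_w = 18.1·((1.078−1)/(1.048−1)−1) = 11.3125
V_final = 18.1 + 11.3125 = 29.4125
°P = 259 − 259/1.048 = 11.8626
cells = 1.09·29.4125·11.8626

380.3104 billion cells


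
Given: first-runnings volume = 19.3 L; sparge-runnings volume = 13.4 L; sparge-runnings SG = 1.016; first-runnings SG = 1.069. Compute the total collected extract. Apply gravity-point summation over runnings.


total = Σ (SG_i − 1)·1000·V_i
first = (1.069 − 1)·1000·19.3 = 1331.7000
sparge = (1.016 − 1)·1000·13.4 = 214.4000
total = 1331.7000 + 214.4000

1546.1000 gravity·L


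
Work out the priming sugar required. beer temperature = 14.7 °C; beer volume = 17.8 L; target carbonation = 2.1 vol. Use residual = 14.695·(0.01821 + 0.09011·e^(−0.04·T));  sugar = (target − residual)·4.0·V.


residual = 14.695·(0.01821 + 0.09011·e^(−0.04·14.7)) = 1.0031
sugar = (2.1 − 1.0031)·4.0·17.8

78.1002 g


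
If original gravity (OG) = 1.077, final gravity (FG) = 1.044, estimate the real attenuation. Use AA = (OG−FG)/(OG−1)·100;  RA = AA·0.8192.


AA = (1.077 − 1.044)/(1.077 − 1)·100 = 42.8571
RA = 42.8571·0.8192

35.1086 %


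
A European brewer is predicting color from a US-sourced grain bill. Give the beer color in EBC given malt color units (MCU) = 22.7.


SRM = 1.4922·MCU^0.6859;  EBC = SRM·1.97
SRM = 1.4922·22.7^0.6859 = 12.7036
EBC = 12.7036·1.97

25.0260 EBC


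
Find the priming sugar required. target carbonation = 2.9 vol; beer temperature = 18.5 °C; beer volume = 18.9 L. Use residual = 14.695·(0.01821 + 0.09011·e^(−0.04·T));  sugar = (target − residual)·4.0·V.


residual = 14.695·(0.01821 + 0.09011·e^(−0.04·18.5)) = 0.8994
sugar = (2.9 − 0.8994)·4.0·18.9

151.2473 g


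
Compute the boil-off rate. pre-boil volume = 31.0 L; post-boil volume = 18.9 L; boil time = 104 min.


rate = (V_pre − V_post) / (t_min/60)
rate = (31.0 − 18.9) / (104/60)

6.9808 L/hr


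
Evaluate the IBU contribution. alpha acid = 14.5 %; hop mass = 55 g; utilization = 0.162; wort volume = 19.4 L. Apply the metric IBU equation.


IBU = (α/100)·mass·U·1000 / V
IBU = (14.5/100)·55·0.162·1000 / 19.4

66.5954 IBU


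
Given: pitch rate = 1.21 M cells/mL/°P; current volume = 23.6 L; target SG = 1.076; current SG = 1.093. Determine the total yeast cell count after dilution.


V_w = V·((SG_c−1)/(SG_t−1)−1);  °P = 259 − 259/SG_t;  cells = rate·(V+V_w)·°P
V_w = 23.6·((1.093−1)/(1.076−1)−1) = 5.2789
V_final = 23.6 + 5.2789 = 28.8789
°P = 259 − 259/1.076 = 18.2937
cells = 1.21·28.8789·18.2937

639.2457 billion cells


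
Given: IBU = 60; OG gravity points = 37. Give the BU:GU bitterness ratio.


BU:GU = IBU / OG_points
BU:GU = 60 / 37

1.6216


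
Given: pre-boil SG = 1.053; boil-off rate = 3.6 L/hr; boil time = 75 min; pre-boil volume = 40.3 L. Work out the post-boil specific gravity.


V_post = V_pre − rate·(t/60);  SG_post = 1 + (SG_pre−1)·V_pre/V_post
V_post = 40.3 − 3.6·(75/60) = 35.8000
SG_post = 1 + (1.053 − 1)·40.3/35.8000

1.0597


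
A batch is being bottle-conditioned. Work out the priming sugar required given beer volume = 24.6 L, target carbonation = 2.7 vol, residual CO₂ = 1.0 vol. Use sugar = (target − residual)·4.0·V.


sugar = (2.7 − 1.0)·4.0·24.6

167.2800 g


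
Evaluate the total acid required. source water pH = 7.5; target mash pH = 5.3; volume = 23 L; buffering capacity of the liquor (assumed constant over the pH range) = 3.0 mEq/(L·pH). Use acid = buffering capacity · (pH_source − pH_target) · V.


acid = 3.0 · (7.5 − 5.3) · 23

151.8000 mEq


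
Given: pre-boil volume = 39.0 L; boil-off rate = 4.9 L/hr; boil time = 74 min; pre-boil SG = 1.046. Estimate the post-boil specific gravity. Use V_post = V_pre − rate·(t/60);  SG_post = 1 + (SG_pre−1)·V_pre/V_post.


V_post = 39.0 − 4.9·(74/60) = 32.9567
SG_post = 1 + (1.046 − 1)·39.0/32.9567

1.0544


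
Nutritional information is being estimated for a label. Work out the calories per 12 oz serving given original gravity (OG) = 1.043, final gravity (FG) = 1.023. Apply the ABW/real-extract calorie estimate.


ABW = (OG−FG)·131.25·0.79/FG;  °P = 259 − 259/SG (for OG→OE and FG→AE);  RE = 0.1808·OE + 0.8192·AE;  Cal = (6.9·ABW + 4·(RE−0.1))·FG·3.55
ABW = (1.043 − 1.023)·131.25·0.79/1.023 = 2.0271
OE = 259 − 259/1.043 = 10.6779 °P
AE = 259 − 259/1.023 = 5.8231 °P
RE = 0.1808·10.6779 + 0.8192·5.8231 = 6.7008 °P
Cal = (6.9·2.0271 + 4·(6.7008−0.1))·1.023·3.55

146.6839 kcal


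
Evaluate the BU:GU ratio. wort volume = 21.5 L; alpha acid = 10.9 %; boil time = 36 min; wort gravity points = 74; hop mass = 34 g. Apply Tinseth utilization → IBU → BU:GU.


U = 1.65·0.000125^(GP/1000)·(1−e^(−0.04t))/4.15;  IBU = (α/100)·m·U·1000/V;  BU:GU = IBU/GP
U = 1.65·0.000125^(74/1000)·(1−e^(−0.04·36))/4.15 = 0.1560
IBU = (10.9/100)·34·0.1560·1000/21.5 = 26.8930
BU:GU = 26.8930/74

0.3634


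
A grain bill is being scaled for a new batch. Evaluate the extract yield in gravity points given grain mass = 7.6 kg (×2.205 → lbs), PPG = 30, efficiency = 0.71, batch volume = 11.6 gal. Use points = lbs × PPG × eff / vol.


lbs = 7.6 × 2.205 = 16.7580
points = 16.7580 × 30 × 0.71 / 11.6

30.7712 points


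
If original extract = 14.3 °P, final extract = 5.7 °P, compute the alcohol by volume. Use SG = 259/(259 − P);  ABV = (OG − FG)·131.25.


OG = 259/(259 − 14.3) = 1.0584
FG = 259/(259 − 5.7) = 1.0225
ABV = (1.0584 − 1.0225)·131.25

4.7166 % ABV


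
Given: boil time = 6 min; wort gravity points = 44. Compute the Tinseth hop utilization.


U = 1.65·0.000125^(GP/1000) · (1 − e^(−0.04·t))/4.15
bigness = 1.65·0.000125^(44/1000) = 1.1111
boil_factor = (1 − e^(−0.04·6))/4.15 = 0.0514
U = 1.1111 · 0.0514

0.0571


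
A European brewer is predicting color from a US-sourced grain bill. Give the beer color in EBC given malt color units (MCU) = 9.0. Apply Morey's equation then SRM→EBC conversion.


SRM = 1.4922·MCU^0.6859;  EBC = SRM·1.97
SRM = 1.4922·9.0^0.6859 = 6.7351
EBC = 6.7351·1.97

13.2681 EBC


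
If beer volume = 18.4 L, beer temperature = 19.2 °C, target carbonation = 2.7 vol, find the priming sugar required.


residual = 14.695·(0.01821 + 0.09011·e^(−0.04·T));  sugar = (target − residual)·4.0·V
residual = 14.695·(0.01821 + 0.09011·e^(−0.04·19.2)) = 0.8819
sugar = (2.7 − 0.8819)·4.0·18.4

133.8100 g


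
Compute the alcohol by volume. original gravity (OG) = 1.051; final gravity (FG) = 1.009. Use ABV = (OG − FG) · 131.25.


ABV = (1.051 − 1.009) · 131.25

5.5125 % ABV


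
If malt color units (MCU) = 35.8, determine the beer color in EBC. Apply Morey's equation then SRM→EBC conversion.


SRM = 1.4922·MCU^0.6859;  EBC = SRM·1.97
SRM = 1.4922·35.8^0.6859 = 17.3634
EBC = 17.3634·1.97

34.2059 EBC


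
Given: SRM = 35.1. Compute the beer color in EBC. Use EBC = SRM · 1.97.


EBC = 35.1 · 1.97

69.1470 EBC


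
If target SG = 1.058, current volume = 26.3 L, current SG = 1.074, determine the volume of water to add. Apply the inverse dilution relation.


V_water = V·((SG_curr − 1)/(SG_target − 1) − 1)
V_water = 26.3·((1.074 − 1)/(1.058 − 1) − 1)

7.2552 L


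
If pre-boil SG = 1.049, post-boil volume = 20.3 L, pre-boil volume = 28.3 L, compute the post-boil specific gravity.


SG_post = 1 + (SG_pre − 1)·V_pre/V_post
pts_pre = (1.049 − 1)·1000 = 49.0000
pts_post = 49.0000·28.3/20.3 = 68.3103
SG_post = 1 + 68.3103/1000

1.0683


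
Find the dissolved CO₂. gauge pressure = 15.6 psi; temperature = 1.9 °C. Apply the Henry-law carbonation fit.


vols = (P + 14.695)·(0.01821 + 0.09011·e^(−0.04·T))
vols = (15.6 + 14.695)·(0.01821 + 0.09011·e^(−0.04·1.9))

3.0818 volumes


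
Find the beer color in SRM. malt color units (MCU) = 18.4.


SRM = 1.4922 · MCU^0.6859
SRM = 1.4922 · 18.4^0.6859

10.9993 SRM


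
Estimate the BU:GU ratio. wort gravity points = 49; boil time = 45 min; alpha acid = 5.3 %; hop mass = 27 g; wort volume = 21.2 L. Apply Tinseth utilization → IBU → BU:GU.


U = 1.65·0.000125^(GP/1000)·(1−e^(−0.04t))/4.15;  IBU = (α/100)·m·U·1000/V;  BU:GU = IBU/GP
U = 1.65·0.000125^(49/1000)·(1−e^(−0.04·45))/4.15 = 0.2137
IBU = (5.3/100)·27·0.2137·1000/21.2 = 14.4218
BU:GU = 14.4218/49

0.2943


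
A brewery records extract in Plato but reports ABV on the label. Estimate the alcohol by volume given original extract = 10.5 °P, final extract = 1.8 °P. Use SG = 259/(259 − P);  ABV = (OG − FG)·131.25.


OG = 259/(259 − 10.5) = 1.0423
FG = 259/(259 − 1.8) = 1.0070
ABV = (1.0423 − 1.0070)·131.25

4.6272 % ABV


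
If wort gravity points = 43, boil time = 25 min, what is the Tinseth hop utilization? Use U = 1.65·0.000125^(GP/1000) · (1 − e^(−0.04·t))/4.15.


bigness = 1.65·0.000125^(43/1000) = 1.1211
boil_factor = (1 − e^(−0.04·25))/4.15 = 0.1523
U = 1.1211 · 0.1523

0.1708


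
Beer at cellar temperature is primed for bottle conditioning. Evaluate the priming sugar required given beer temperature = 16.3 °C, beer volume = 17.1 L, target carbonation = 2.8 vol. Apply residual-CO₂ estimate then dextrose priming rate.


residual = 14.695·(0.01821 + 0.09011·e^(−0.04·T));  sugar = (target − residual)·4.0·V
residual = 14.695·(0.01821 + 0.09011·e^(−0.04·16.3)) = 0.9575
sugar = (2.8 − 0.9575)·4.0·17.1

126.0277 g


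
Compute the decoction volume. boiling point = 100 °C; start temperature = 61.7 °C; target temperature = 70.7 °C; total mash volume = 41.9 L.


V_dec = V_total·(T_target − T_start)/(T_boil − T_start)
V_dec = 41.9·(70.7 − 61.7)/(100 − 61.7)

9.8460 L


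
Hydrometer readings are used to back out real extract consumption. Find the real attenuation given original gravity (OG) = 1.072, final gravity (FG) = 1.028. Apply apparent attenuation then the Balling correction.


AA = (OG−FG)/(OG−1)·100;  RA = AA·0.8192
AA = (1.072 − 1.028)/(1.072 − 1)·100 = 61.1111
RA = 61.1111·0.8192

50.0622 %


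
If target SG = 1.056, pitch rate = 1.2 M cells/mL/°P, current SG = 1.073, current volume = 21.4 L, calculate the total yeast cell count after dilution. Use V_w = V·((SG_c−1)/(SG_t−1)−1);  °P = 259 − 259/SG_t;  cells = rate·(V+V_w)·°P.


V_w = 21.4·((1.073−1)/(1.056−1)−1) = 6.4964
V_final = 21.4 + 6.4964 = 27.8964
°P = 259 − 259/1.056 = 13.7348
cells = 1.2·27.8964·13.7348

459.7839 billion cells


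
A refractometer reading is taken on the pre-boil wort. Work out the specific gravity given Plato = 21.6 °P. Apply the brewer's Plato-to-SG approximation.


SG = 259/(259 − P)
SG = 259/(259 − 21.6)

1.0910


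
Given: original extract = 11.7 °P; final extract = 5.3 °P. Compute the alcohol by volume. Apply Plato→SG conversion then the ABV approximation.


SG = 259/(259 − P);  ABV = (OG − FG)·131.25
OG = 259/(259 − 11.7) = 1.0473
FG = 259/(259 − 5.3) = 1.0209
ABV = (1.0473 − 1.0209)·131.25

3.4676 % ABV


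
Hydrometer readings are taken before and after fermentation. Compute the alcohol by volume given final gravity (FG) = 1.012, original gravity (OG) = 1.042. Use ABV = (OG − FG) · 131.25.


ABV = (1.042 − 1.012) · 131.25

3.9375 % ABV


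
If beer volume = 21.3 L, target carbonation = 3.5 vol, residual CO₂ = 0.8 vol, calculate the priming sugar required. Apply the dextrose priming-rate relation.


sugar = (target − residual)·4.0·V
sugar = (3.5 − 0.8)·4.0·21.3

230.0400 g


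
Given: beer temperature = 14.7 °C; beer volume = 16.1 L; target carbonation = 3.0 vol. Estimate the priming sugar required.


residual = 14.695·(0.01821 + 0.09011·e^(−0.04·T));  sugar = (target − residual)·4.0·V
residual = 14.695·(0.01821 + 0.09011·e^(−0.04·14.7)) = 1.0031
sugar = (3.0 − 1.0031)·4.0·16.1

128.6012 g


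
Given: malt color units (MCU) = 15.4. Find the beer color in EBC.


SRM = 1.4922·MCU^0.6859;  EBC = SRM·1.97
SRM = 1.4922·15.4^0.6859 = 9.7353
EBC = 9.7353·1.97

19.1785 EBC


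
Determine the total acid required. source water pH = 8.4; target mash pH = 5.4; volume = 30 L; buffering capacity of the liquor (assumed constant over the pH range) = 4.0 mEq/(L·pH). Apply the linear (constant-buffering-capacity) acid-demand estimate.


acid = buffering capacity · (pH_source − pH_target) · V
acid = 4.0 · (8.4 − 5.4) · 30

360.0000 mEq


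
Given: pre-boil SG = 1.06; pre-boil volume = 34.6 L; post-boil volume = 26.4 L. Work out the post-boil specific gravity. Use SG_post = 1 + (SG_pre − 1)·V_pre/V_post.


pts_pre = (1.06 − 1)·1000 = 60.0000
pts_post = 60.0000·34.6/26.4 = 78.6364
SG_post = 1 + 78.6364/1000

1.0786


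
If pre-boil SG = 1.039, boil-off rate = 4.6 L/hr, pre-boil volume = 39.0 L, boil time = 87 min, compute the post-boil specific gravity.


V_post = V_pre − rate·(t/60);  SG_post = 1 + (SG_pre−1)·V_pre/V_post
V_post = 39.0 − 4.6·(87/60) = 32.3300
SG_post = 1 + (1.039 − 1)·39.0/32.3300

1.0470


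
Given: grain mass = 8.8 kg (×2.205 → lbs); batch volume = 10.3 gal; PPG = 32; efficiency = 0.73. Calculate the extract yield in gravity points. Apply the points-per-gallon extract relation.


points = lbs × PPG × eff / vol
lbs = 8.8 × 2.205 = 19.4040
points = 19.4040 × 32 × 0.73 / 10.3

44.0075 points


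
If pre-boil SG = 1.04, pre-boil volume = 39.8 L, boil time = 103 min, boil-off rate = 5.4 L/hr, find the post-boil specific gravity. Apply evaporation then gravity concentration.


V_post = V_pre − rate·(t/60);  SG_post = 1 + (SG_pre−1)·V_pre/V_post
V_post = 39.8 − 5.4·(103/60) = 30.5300
SG_post = 1 + (1.04 − 1)·39.8/30.5300

1.0521


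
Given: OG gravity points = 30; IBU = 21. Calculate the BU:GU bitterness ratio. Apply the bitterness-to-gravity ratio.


BU:GU = IBU / OG_points
BU:GU = 21 / 30

0.7000


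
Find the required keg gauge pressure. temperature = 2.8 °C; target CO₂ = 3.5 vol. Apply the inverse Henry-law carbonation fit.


psi = vols/(0.01821 + 0.09011·e^(−0.04·T)) − 14.695
psi = 3.5/(0.01821 + 0.09011·e^(−0.04·2.8)) − 14.695

20.7400 psi


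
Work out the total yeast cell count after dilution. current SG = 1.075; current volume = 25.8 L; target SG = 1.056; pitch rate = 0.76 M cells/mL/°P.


V_w = V·((SG_c−1)/(SG_t−1)−1);  °P = 259 − 259/SG_t;  cells = rate·(V+V_w)·°P
V_w = 25.8·((1.075−1)/(1.056−1)−1) = 8.7536
V_final = 25.8 + 8.7536 = 34.5536
°P = 259 − 259/1.056 = 13.7348
cells = 0.76·34.5536·13.7348

360.6869 billion cells


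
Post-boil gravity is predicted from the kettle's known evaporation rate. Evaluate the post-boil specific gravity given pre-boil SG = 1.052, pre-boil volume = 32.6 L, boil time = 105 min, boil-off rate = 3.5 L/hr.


V_post = V_pre − rate·(t/60);  SG_post = 1 + (SG_pre−1)·V_pre/V_post
V_post = 32.6 − 3.5·(105/60) = 26.4750
SG_post = 1 + (1.052 − 1)·32.6/26.4750

1.0640


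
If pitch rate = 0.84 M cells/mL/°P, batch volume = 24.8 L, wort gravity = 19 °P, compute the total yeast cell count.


cells (billions) = rate · V_L · °P
cells = 0.84 · 24.8 · 19

395.8080 billion cells


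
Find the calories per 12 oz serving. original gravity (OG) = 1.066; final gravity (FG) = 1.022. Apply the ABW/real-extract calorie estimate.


ABW = (OG−FG)·131.25·0.79/FG;  °P = 259 − 259/SG (for OG→OE and FG→AE);  RE = 0.1808·OE + 0.8192·AE;  Cal = (6.9·ABW + 4·(RE−0.1))·FG·3.55
ABW = (1.066 − 1.022)·131.25·0.79/1.022 = 4.4640
OE = 259 − 259/1.066 = 16.0356 °P
AE = 259 − 259/1.022 = 5.5753 °P
RE = 0.1808·16.0356 + 0.8192·5.5753 = 7.4666 °P
Cal = (6.9·4.4640 + 4·(7.4666−0.1))·1.022·3.55

218.6589 kcal


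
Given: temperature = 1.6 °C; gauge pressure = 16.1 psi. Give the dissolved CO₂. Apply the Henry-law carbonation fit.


vols = (P + 14.695)·(0.01821 + 0.09011·e^(−0.04·T))
vols = (16.1 + 14.695)·(0.01821 + 0.09011·e^(−0.04·1.6))

3.1637 volumes


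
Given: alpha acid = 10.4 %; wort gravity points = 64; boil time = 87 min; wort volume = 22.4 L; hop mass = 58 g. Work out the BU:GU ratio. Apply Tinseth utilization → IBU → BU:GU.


U = 1.65·0.000125^(GP/1000)·(1−e^(−0.04t))/4.15;  IBU = (α/100)·m·U·1000/V;  BU:GU = IBU/GP
U = 1.65·0.000125^(64/1000)·(1−e^(−0.04·87))/4.15 = 0.2168
IBU = (10.4/100)·58·0.2168·1000/22.4 = 58.3797
BU:GU = 58.3797/64

0.9122


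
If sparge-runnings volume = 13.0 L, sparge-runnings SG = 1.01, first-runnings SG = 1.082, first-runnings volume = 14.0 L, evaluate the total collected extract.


total = Σ (SG_i − 1)·1000·V_i
first = (1.082 − 1)·1000·14.0 = 1148.0000
sparge = (1.01 − 1)·1000·13.0 = 130.0000
total = 1148.0000 + 130.0000

1278.0000 gravity·L


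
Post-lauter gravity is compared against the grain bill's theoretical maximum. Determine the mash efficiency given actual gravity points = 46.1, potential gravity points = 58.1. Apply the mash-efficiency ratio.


efficiency = actual / potential × 100
efficiency = 46.1 / 58.1 × 100

79.3460 %


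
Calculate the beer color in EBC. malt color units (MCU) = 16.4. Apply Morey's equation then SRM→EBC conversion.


SRM = 1.4922·MCU^0.6859;  EBC = SRM·1.97
SRM = 1.4922·16.4^0.6859 = 10.1646
EBC = 10.1646·1.97

20.0242 EBC


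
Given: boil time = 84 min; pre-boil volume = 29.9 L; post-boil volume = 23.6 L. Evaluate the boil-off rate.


rate = (V_pre − V_post) / (t_min/60)
rate = (29.9 − 23.6) / (84/60)

4.5000 L/hr


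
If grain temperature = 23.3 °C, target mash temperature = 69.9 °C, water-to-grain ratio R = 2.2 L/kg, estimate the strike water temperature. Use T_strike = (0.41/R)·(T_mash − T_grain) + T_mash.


T_strike = (0.41/2.2)·(69.9 − 23.3) + 69.9

78.5845 °C


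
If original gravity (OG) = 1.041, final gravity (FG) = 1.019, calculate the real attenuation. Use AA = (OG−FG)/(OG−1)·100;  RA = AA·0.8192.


AA = (1.041 − 1.019)/(1.041 − 1)·100 = 53.6585
RA = 53.6585·0.8192

43.9571 %


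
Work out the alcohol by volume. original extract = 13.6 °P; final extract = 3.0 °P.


SG = 259/(259 − P);  ABV = (OG − FG)·131.25
OG = 259/(259 − 13.6) = 1.0554
FG = 259/(259 − 3.0) = 1.0117
ABV = (1.0554 − 1.0117)·131.25

5.7358 % ABV


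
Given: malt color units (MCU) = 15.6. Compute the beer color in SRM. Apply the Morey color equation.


SRM = 1.4922 · MCU^0.6859
SRM = 1.4922 · 15.6^0.6859

9.8218 SRM


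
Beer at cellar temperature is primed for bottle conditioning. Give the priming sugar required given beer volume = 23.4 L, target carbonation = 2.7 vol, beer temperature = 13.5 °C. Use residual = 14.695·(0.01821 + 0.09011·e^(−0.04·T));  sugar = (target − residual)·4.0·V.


residual = 14.695·(0.01821 + 0.09011·e^(−0.04·13.5)) = 1.0393
sugar = (2.7 − 1.0393)·4.0·23.4

155.4460 g


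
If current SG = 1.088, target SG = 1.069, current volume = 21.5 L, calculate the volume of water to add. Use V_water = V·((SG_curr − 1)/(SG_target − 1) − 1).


V_water = 21.5·((1.088 − 1)/(1.069 − 1) − 1)

5.9203 L


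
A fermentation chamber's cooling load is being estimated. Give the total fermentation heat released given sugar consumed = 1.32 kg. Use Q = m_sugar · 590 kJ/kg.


Q = 1.32 · 590

778.8000 kJ


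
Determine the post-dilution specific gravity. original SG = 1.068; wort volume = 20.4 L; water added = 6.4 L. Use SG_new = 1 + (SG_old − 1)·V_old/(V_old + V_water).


pts = (1.068 − 1)·1000·20.4/(20.4 + 6.4) = 51.7612
SG_new = 1 + 51.7612/1000

1.0518


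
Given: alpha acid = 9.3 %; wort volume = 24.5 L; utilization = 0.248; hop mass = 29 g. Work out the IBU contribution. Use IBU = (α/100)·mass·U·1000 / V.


IBU = (9.3/100)·29·0.248·1000 / 24.5

27.3002 IBU


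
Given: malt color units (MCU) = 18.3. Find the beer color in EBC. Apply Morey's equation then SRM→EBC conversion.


SRM = 1.4922·MCU^0.6859;  EBC = SRM·1.97
SRM = 1.4922·18.3^0.6859 = 10.9583
EBC = 10.9583·1.97

21.5878 EBC


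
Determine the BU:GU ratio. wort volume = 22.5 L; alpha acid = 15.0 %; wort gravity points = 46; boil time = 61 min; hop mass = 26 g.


U = 1.65·0.000125^(GP/1000)·(1−e^(−0.04t))/4.15;  IBU = (α/100)·m·U·1000/V;  BU:GU = IBU/GP
U = 1.65·0.000125^(46/1000)·(1−e^(−0.04·61))/4.15 = 0.2400
IBU = (15.0/100)·26·0.2400·1000/22.5 = 41.6073
BU:GU = 41.6073/46

0.9045


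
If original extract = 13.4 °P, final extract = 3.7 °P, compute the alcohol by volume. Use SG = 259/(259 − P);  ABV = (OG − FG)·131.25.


OG = 259/(259 − 13.4) = 1.0546
FG = 259/(259 − 3.7) = 1.0145
ABV = (1.0546 − 1.0145)·131.25

5.2589 % ABV


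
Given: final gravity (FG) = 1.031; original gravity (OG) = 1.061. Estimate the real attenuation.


AA = (OG−FG)/(OG−1)·100;  RA = AA·0.8192
AA = (1.061 − 1.031)/(1.061 − 1)·100 = 49.1803
RA = 49.1803·0.8192

40.2885 %


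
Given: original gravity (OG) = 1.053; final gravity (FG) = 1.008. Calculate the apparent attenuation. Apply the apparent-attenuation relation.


AA = (OG − FG)/(OG − 1) · 100
AA = (1.053 − 1.008)/(1.053 − 1) · 100

84.9057 %


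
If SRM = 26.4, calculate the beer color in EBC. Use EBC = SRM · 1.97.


EBC = 26.4 · 1.97

52.0080 EBC


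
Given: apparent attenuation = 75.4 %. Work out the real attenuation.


RA = AA · 0.8192
RA = 75.4 · 0.8192

61.7677 %


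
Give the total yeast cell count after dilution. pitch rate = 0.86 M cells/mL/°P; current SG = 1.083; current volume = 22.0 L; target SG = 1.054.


V_w = V·((SG_c−1)/(SG_t−1)−1);  °P = 259 − 259/SG_t;  cells = rate·(V+V_w)·°P
V_w = 22.0·((1.083−1)/(1.054−1)−1) = 11.8148
V_final = 22.0 + 11.8148 = 33.8148
°P = 259 − 259/1.054 = 13.2694
cells = 0.86·33.8148·13.2694

385.8854 billion cells


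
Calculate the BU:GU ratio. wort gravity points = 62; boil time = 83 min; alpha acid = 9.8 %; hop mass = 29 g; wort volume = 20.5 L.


U = 1.65·0.000125^(GP/1000)·(1−e^(−0.04t))/4.15;  IBU = (α/100)·m·U·1000/V;  BU:GU = IBU/GP
U = 1.65·0.000125^(62/1000)·(1−e^(−0.04·83))/4.15 = 0.2195
IBU = (9.8/100)·29·0.2195·1000/20.5 = 30.4315
BU:GU = 30.4315/62

0.4908


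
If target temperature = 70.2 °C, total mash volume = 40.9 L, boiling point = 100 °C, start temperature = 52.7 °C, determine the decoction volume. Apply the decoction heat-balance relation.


V_dec = V_total·(T_target − T_start)/(T_boil − T_start)
V_dec = 40.9·(70.2 − 52.7)/(100 − 52.7)

15.1321 L


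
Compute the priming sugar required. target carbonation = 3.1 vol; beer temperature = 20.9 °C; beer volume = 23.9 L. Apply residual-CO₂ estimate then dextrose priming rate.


residual = 14.695·(0.01821 + 0.09011·e^(−0.04·T));  sugar = (target − residual)·4.0·V
residual = 14.695·(0.01821 + 0.09011·e^(−0.04·20.9)) = 0.8415
sugar = (3.1 − 0.8415)·4.0·23.9

215.9084 g


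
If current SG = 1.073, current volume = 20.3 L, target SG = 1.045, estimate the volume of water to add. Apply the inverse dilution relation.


V_water = V·((SG_curr − 1)/(SG_target − 1) − 1)
V_water = 20.3·((1.073 − 1)/(1.045 − 1) − 1)

12.6311 L


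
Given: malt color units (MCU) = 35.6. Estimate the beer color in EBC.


SRM = 1.4922·MCU^0.6859;  EBC = SRM·1.97
SRM = 1.4922·35.6^0.6859 = 17.2968
EBC = 17.2968·1.97

34.0748 EBC


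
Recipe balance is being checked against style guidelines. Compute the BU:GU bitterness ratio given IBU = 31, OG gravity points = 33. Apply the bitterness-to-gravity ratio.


BU:GU = IBU / OG_points
BU:GU = 31 / 33

0.9394


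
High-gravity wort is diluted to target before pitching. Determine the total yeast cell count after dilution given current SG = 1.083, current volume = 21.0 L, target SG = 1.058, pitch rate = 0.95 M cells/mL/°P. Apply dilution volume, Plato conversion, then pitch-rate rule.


V_w = V·((SG_c−1)/(SG_t−1)−1);  °P = 259 − 259/SG_t;  cells = rate·(V+V_w)·°P
V_w = 21.0·((1.083−1)/(1.058−1)−1) = 9.0517
V_final = 21.0 + 9.0517 = 30.0517
°P = 259 − 259/1.058 = 14.1985
cells = 0.95·30.0517·14.1985

405.3546 billion cells


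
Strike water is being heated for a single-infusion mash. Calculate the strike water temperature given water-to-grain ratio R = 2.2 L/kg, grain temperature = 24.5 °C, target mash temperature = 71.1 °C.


T_strike = (0.41/R)·(T_mash − T_grain) + T_mash
T_strike = (0.41/2.2)·(71.1 − 24.5) + 71.1

79.7845 °C


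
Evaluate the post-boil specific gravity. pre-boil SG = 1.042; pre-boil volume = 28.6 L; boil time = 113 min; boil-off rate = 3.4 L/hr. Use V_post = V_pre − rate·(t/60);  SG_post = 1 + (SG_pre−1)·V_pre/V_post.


V_post = 28.6 − 3.4·(113/60) = 22.1967
SG_post = 1 + (1.042 − 1)·28.6/22.1967

1.0541


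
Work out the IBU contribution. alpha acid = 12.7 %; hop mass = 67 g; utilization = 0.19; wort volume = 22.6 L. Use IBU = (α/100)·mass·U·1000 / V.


IBU = (12.7/100)·67·0.19·1000 / 22.6

71.5358 IBU


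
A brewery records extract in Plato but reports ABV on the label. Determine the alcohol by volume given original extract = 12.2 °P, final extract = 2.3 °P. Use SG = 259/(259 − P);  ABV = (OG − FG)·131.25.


OG = 259/(259 − 12.2) = 1.0494
FG = 259/(259 − 2.3) = 1.0090
ABV = (1.0494 − 1.0090)·131.25

5.3121 % ABV


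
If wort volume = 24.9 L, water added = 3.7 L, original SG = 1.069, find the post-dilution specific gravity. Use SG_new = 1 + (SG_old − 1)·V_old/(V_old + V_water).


pts = (1.069 − 1)·1000·24.9/(24.9 + 3.7) = 60.0734
SG_new = 1 + 60.0734/1000

1.0601


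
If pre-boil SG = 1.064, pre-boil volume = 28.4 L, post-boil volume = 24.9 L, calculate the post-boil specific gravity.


SG_post = 1 + (SG_pre − 1)·V_pre/V_post
pts_pre = (1.064 − 1)·1000 = 64.0000
pts_post = 64.0000·28.4/24.9 = 72.9960
SG_post = 1 + 72.9960/1000

1.0730


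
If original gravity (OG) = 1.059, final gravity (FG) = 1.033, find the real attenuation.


AA = (OG−FG)/(OG−1)·100;  RA = AA·0.8192
AA = (1.059 − 1.033)/(1.059 − 1)·100 = 44.0678
RA = 44.0678·0.8192

36.1003 %


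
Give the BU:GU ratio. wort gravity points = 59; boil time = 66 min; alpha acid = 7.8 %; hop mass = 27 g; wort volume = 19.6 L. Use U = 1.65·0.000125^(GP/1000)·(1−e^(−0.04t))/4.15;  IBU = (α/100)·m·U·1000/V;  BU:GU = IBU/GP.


U = 1.65·0.000125^(59/1000)·(1−e^(−0.04·66))/4.15 = 0.2173
IBU = (7.8/100)·27·0.2173·1000/19.6 = 23.3455
BU:GU = 23.3455/59

0.3957


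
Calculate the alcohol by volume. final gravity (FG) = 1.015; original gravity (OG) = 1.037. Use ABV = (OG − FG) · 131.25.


ABV = (1.037 − 1.015) · 131.25

2.8875 % ABV


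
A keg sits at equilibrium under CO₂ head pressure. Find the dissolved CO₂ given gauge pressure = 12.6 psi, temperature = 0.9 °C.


vols = (P + 14.695)·(0.01821 + 0.09011·e^(−0.04·T))
vols = (12.6 + 14.695)·(0.01821 + 0.09011·e^(−0.04·0.9))

2.8696 volumes


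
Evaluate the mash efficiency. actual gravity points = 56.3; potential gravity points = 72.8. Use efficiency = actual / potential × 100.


efficiency = 56.3 / 72.8 × 100

77.3352 %


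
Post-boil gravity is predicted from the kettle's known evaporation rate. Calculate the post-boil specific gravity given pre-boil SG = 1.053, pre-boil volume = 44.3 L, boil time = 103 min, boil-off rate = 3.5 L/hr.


V_post = V_pre − rate·(t/60);  SG_post = 1 + (SG_pre−1)·V_pre/V_post
V_post = 44.3 − 3.5·(103/60) = 38.2917
SG_post = 1 + (1.053 − 1)·44.3/38.2917

1.0613


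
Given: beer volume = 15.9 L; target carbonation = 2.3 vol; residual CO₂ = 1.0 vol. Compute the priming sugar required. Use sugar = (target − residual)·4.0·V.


sugar = (2.3 − 1.0)·4.0·15.9

82.6800 g


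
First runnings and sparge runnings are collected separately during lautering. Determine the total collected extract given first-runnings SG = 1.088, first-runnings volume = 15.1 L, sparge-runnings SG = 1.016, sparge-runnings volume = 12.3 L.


total = Σ (SG_i − 1)·1000·V_i
first = (1.088 − 1)·1000·15.1 = 1328.8000
sparge = (1.016 − 1)·1000·12.3 = 196.8000
total = 1328.8000 + 196.8000

1525.6000 gravity·L


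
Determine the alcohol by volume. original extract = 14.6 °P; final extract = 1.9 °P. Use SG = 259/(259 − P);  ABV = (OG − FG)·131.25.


OG = 259/(259 − 14.6) = 1.0597
FG = 259/(259 − 1.9) = 1.0074
ABV = (1.0597 − 1.0074)·131.25

6.8707 % ABV


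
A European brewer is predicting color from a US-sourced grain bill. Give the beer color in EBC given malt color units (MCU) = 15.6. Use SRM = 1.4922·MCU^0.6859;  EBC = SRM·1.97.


SRM = 1.4922·15.6^0.6859 = 9.8218
EBC = 9.8218·1.97

19.3490 EBC


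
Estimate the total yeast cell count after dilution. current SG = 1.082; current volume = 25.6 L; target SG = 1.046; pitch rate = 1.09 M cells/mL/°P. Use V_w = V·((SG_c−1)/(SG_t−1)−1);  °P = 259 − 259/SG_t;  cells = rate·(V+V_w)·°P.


V_w = 25.6·((1.082−1)/(1.046−1)−1) = 20.0348
V_final = 25.6 + 20.0348 = 45.6348
°P = 259 − 259/1.046 = 11.3901
cells = 1.09·45.6348·11.3901

566.5632 billion cells


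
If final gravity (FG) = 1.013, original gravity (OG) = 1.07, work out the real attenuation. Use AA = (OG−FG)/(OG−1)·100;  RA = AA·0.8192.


AA = (1.07 − 1.013)/(1.07 − 1)·100 = 81.4286
RA = 81.4286·0.8192

66.7063 %


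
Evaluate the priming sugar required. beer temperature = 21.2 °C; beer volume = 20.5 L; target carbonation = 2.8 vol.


residual = 14.695·(0.01821 + 0.09011·e^(−0.04·T));  sugar = (target − residual)·4.0·V
residual = 14.695·(0.01821 + 0.09011·e^(−0.04·21.2)) = 0.8347
sugar = (2.8 − 0.8347)·4.0·20.5

161.1548 g


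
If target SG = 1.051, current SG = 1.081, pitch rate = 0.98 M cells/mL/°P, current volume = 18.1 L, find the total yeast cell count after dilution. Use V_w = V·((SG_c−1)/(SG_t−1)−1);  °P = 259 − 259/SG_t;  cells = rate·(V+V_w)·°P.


V_w = 18.1·((1.081−1)/(1.051−1)−1) = 10.6471
V_final = 18.1 + 10.6471 = 28.7471
°P = 259 − 259/1.051 = 12.5680
cells = 0.98·28.7471·12.5680

354.0680 billion cells


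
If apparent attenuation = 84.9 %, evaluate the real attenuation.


RA = AA · 0.8192
RA = 84.9 · 0.8192

69.5501 %


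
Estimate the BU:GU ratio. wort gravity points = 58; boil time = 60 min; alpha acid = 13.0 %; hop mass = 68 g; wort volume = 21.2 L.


U = 1.65·0.000125^(GP/1000)·(1−e^(−0.04t))/4.15;  IBU = (α/100)·m·U·1000/V;  BU:GU = IBU/GP
U = 1.65·0.000125^(58/1000)·(1−e^(−0.04·60))/4.15 = 0.2147
IBU = (13.0/100)·68·0.2147·1000/21.2 = 89.5100
BU:GU = 89.5100/58

1.5433


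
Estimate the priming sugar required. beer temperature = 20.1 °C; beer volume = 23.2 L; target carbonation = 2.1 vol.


residual = 14.695·(0.01821 + 0.09011·e^(−0.04·T));  sugar = (target − residual)·4.0·V
residual = 14.695·(0.01821 + 0.09011·e^(−0.04·20.1)) = 0.8602
sugar = (2.1 − 0.8602)·4.0·23.2

115.0528 g
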